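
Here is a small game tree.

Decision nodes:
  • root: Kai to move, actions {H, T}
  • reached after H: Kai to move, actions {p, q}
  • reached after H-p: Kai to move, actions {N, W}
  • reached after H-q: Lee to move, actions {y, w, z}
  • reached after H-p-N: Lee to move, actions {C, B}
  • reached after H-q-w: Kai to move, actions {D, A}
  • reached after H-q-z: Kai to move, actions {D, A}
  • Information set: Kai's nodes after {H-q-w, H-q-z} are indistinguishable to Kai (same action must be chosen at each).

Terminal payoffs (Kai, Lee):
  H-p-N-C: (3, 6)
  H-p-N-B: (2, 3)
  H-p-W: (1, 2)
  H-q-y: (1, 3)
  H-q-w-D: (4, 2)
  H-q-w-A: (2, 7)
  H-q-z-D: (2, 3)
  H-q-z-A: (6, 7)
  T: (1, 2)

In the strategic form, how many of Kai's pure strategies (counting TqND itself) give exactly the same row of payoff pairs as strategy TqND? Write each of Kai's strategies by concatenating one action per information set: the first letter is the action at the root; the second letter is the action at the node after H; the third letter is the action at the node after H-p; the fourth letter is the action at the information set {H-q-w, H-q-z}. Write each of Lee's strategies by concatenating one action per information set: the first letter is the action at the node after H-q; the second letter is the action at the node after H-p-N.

Row for TqND (columns yC, yB, wC, wB, zC, zB): (1,2) (1,2) (1,2) (1,2) (1,2) (1,2).
Under TqND, Kai's choice at the node after H and at the node after H-p and at the information set {H-q-w, H-q-z} can never be reached regardless of what Lee does, so varying those choices leaves every outcome unchanged.
Holding the reachable choices fixed and varying the unreachable ones freely already gives 2 × 2 × 2 = 8 equivalent strategies.
Checking the remaining rows, HpWD, HpWA also happen to give the same payoffs in every column, bringing the total to 10: HpWD, HpWA, TpND, TpNA, TpWD, TpWA, TqND, TqNA, TqWD, TqWA.

10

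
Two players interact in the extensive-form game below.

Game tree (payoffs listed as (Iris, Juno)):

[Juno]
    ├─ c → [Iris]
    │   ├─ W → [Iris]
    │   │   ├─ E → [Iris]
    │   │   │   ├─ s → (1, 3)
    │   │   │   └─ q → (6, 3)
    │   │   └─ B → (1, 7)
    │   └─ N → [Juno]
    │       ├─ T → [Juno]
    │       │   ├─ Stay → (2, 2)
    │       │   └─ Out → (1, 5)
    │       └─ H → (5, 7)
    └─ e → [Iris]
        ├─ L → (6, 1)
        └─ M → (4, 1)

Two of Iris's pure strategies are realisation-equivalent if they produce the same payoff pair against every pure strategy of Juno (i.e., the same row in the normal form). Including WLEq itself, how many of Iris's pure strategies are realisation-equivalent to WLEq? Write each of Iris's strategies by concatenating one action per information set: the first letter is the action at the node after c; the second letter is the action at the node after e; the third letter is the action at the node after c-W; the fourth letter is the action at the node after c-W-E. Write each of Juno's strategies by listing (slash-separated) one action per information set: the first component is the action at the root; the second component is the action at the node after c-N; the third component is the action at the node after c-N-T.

1

Row for WLEq (columns c/T/Stay, c/T/Out, c/H/Stay, c/H/Out, e/T/Stay, e/T/Out, e/H/Stay, e/H/Out): (6,3) (6,3) (6,3) (6,3) (6,1) (6,1) (6,1) (6,1).
Every one of Iris's information sets is on the play path for some reply by Juno when Iris follows WLEq.
Changing the action at any of them therefore changes at least one column, so only WLEq itself gives this row.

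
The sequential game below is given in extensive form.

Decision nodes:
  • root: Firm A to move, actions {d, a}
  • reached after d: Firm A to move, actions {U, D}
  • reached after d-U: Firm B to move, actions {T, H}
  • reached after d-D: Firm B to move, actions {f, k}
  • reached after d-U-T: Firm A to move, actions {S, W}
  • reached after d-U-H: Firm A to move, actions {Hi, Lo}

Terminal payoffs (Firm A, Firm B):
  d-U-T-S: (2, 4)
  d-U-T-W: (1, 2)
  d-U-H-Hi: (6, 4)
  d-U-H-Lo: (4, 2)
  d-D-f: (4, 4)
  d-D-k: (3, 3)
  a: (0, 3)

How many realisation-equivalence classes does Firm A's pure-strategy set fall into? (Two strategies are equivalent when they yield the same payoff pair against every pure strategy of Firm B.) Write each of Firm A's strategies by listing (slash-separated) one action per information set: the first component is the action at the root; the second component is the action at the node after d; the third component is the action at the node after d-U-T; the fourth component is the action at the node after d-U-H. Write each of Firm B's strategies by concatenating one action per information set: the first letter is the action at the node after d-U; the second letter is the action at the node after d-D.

Firm A has 16 pure strategies: d/U/S/Hi, d/U/S/Lo, d/U/W/Hi, d/U/W/Lo, d/D/S/Hi, d/D/S/Lo, d/D/W/Hi, d/D/W/Lo, a/U/S/Hi, a/U/S/Lo, a/U/W/Hi, a/U/W/Lo, a/D/S/Hi, a/D/S/Lo, a/D/W/Hi, a/D/W/Lo. Columns: Tf, Tk, Hf, Hk.
{d/U/S/Hi} → row (2,4) (2,4) (6,4) (6,4)
{d/U/S/Lo} → row (2,4) (2,4) (4,2) (4,2)
{d/U/W/Hi} → row (1,2) (1,2) (6,4) (6,4)
{d/U/W/Lo} → row (1,2) (1,2) (4,2) (4,2)
{d/D/S/Hi, d/D/S/Lo, d/D/W/Hi, d/D/W/Lo} → row (4,4) (3,3) (4,4) (3,3)
{a/U/S/Hi, a/U/S/Lo, a/U/W/Hi, a/U/W/Lo, a/D/S/Hi, a/D/S/Lo, a/D/W/Hi, a/D/W/Lo} → row (0,3) (0,3) (0,3) (0,3)
That's 6 distinct rows out of 16 strategies.

6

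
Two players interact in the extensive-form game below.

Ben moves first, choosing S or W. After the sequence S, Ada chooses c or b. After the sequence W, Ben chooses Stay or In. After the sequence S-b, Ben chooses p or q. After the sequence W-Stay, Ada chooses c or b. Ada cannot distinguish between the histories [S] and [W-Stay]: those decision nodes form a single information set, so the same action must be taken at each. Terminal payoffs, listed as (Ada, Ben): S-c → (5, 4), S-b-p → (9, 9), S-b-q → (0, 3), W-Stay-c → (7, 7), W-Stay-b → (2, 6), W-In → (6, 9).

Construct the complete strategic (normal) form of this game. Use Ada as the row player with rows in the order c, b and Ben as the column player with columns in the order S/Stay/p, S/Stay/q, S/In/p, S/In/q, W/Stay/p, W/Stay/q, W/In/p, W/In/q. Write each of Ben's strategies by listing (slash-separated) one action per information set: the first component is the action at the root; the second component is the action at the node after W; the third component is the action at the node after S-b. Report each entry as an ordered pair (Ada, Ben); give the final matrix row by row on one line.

c: (5,4) (5,4) (5,4) (5,4) (7,7) (7,7) (6,9) (6,9) | b: (9,9) (0,3) (9,9) (0,3) (2,6) (2,6) (6,9) (6,9)

      S/Stay/p  S/Stay/q   S/In/p   S/In/q  W/Stay/p  W/Stay/q   W/In/p   W/In/q
   c    (5,4)    (5,4)    (5,4)    (5,4)    (7,7)    (7,7)    (6,9)    (6,9)
   b    (9,9)    (0,3)    (9,9)    (0,3)    (2,6)    (2,6)    (6,9)    (6,9)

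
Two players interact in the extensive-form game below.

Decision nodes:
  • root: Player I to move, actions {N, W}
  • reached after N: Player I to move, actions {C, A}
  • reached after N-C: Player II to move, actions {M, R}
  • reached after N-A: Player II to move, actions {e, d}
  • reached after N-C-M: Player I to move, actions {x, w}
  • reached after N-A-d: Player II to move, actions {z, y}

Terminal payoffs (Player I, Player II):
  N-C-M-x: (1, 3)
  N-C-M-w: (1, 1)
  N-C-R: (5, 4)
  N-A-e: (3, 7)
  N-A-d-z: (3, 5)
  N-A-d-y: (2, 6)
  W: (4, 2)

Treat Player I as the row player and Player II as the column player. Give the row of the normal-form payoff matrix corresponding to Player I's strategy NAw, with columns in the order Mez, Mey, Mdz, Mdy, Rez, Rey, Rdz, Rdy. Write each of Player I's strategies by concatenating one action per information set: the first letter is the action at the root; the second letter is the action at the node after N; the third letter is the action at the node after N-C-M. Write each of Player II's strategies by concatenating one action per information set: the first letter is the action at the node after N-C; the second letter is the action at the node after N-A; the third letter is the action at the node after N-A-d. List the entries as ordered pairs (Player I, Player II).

vs Mez: Player I plays N → Player I plays A at [N] → Player II plays e at [N-A] → (3, 7)
vs Mey: Player I plays N → Player I plays A at [N] → Player II plays e at [N-A] → (3, 7)
vs Mdz: Player I plays N → Player I plays A at [N] → Player II plays d at [N-A] → Player II plays z at [N-A-d] → (3, 5)
vs Mdy: Player I plays N → Player I plays A at [N] → Player II plays d at [N-A] → Player II plays y at [N-A-d] → (2, 6)
vs Rez: Player I plays N → Player I plays A at [N] → Player II plays e at [N-A] → (3, 7)
vs Rey: Player I plays N → Player I plays A at [N] → Player II plays e at [N-A] → (3, 7)
vs Rdz: Player I plays N → Player I plays A at [N] → Player II plays d at [N-A] → Player II plays z at [N-A-d] → (3, 5)
vs Rdy: Player I plays N → Player I plays A at [N] → Player II plays d at [N-A] → Player II plays y at [N-A-d] → (2, 6)

(3,7) (3,7) (3,5) (2,6) (3,7) (3,7) (3,5) (2,6)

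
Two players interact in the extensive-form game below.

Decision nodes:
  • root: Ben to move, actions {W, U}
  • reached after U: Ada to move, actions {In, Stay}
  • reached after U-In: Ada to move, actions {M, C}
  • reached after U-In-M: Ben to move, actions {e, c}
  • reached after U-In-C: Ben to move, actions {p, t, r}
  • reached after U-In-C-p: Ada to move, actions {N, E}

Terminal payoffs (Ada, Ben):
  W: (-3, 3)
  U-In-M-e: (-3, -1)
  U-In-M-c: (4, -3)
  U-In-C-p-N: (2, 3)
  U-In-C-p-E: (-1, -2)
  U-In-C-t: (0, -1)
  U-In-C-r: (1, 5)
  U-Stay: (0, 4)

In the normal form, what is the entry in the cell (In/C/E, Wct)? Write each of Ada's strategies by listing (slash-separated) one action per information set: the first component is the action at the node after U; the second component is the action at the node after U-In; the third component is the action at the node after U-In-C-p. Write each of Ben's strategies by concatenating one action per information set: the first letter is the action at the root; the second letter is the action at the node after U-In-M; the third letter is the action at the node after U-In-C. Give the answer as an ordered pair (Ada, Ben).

(-3, 3)

Trace the play path from the root:
  Ben plays W
→ terminal payoff (-3, 3).
(Ada's choice at the node after U is never reached on this path, so it doesn't affect the outcome.)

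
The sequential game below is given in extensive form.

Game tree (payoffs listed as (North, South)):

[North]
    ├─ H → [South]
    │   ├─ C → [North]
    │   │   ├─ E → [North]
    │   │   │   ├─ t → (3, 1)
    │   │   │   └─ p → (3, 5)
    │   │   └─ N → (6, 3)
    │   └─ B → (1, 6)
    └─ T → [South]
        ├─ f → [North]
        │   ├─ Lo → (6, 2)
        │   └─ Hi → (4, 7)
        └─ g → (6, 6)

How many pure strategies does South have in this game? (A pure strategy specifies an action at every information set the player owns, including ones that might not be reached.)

South owns the node after H with actions {C, B} — two choices.
South owns the node after T with actions {f, g} — two choices.
A pure strategy fixes one action at each information set independently, so the count is the product 2 × 2 = 4.
(For reference, North has 16 pure strategies, giving a 4×16 normal-form matrix.)

4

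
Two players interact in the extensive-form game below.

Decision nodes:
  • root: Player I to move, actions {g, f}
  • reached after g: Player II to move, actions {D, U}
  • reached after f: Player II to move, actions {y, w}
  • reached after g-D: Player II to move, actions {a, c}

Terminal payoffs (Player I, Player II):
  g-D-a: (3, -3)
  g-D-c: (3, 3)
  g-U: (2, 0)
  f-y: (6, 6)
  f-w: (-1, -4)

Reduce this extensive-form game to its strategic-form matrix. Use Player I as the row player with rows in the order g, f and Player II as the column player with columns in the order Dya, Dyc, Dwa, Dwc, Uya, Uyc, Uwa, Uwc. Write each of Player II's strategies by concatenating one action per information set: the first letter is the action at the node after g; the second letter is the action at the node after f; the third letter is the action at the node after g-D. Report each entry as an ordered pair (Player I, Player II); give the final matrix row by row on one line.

g: (3,-3) (3,3) (3,-3) (3,3) (2,0) (2,0) (2,0) (2,0) | f: (6,6) (6,6) (-1,-4) (-1,-4) (6,6) (6,6) (-1,-4) (-1,-4)

          Dya      Dyc      Dwa      Dwc      Uya      Uyc      Uwa      Uwc
   g   (3,-3)    (3,3)   (3,-3)    (3,3)    (2,0)    (2,0)    (2,0)    (2,0)
   f    (6,6)    (6,6)  (-1,-4)  (-1,-4)    (6,6)    (6,6)  (-1,-4)  (-1,-4)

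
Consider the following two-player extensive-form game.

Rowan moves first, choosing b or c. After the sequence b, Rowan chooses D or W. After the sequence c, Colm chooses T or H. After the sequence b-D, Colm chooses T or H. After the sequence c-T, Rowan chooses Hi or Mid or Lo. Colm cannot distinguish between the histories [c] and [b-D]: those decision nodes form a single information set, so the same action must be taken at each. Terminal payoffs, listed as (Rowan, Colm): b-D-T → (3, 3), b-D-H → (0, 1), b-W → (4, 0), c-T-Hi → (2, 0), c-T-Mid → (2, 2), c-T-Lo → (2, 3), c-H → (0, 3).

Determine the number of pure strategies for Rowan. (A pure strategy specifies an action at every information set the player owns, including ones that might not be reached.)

12

Rowan owns the root with actions {b, c} — two choices.
Rowan owns the node after b with actions {D, W} — two choices.
Rowan owns the node after c-T with actions {Hi, Mid, Lo} — three choices.
A pure strategy fixes one action at each information set independently, so the count is the product 2 × 2 × 3 = 12.
(For reference, Colm has 2 pure strategies, giving a 12×2 normal-form matrix.)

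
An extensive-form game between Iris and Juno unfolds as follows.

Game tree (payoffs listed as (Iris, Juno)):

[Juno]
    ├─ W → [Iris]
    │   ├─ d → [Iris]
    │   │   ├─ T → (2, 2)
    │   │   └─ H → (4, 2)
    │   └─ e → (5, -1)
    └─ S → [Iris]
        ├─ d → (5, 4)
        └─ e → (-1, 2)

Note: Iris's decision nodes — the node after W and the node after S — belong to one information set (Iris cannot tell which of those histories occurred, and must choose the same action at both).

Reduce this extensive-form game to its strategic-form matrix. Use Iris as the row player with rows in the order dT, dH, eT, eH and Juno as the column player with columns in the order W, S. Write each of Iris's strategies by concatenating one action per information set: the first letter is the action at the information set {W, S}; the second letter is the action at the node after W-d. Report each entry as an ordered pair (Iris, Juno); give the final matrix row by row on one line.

dT: (2,2) (5,4) | dH: (4,2) (5,4) | eT: (5,-1) (-1,2) | eH: (5,-1) (-1,2)

Row dT: W→(2,2), S→(5,4)
Row dH: W→(4,2), S→(5,4)
Row eT: W→(5,-1), S→(-1,2)
Row eH: W→(5,-1), S→(-1,2)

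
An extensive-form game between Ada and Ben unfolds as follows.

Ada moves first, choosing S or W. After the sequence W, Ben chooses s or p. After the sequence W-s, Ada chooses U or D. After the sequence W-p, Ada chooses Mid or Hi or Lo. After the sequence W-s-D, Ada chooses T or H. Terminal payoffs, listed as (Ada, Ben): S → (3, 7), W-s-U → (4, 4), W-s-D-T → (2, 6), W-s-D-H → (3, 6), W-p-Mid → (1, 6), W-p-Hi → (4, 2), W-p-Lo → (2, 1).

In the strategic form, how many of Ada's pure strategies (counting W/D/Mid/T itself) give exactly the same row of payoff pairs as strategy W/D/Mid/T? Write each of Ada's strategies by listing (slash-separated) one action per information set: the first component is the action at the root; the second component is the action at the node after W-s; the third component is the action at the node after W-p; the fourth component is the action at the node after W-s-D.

1

Row for W/D/Mid/T (columns s, p): (2,6) (1,6).
Every one of Ada's information sets is on the play path for some reply by Ben when Ada follows W/D/Mid/T.
Changing the action at any of them therefore changes at least one column, so only W/D/Mid/T itself gives this row.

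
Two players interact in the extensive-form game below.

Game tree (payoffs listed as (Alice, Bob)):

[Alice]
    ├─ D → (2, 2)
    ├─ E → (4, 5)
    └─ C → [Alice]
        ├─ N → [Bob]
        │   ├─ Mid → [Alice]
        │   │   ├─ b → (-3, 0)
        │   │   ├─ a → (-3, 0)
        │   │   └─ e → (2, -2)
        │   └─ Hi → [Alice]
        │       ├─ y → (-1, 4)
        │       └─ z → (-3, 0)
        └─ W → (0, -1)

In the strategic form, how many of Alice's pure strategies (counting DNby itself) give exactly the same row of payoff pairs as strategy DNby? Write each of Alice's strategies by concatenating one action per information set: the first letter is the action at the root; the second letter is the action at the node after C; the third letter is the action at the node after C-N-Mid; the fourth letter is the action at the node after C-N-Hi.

12

Row for DNby (columns Mid, Hi): (2,2) (2,2).
Under DNby, Alice's choice at the node after C and at the node after C-N-Mid and at the node after C-N-Hi can never be reached regardless of what Bob does, so varying those choices leaves every outcome unchanged.
Holding the reachable choices fixed and varying the unreachable ones freely already gives 2 × 3 × 2 = 12 equivalent strategies.
No other strategy reproduces this row, so those 12 are the full class: DNby, DNbz, DNay, DNaz, DNey, DNez, DWby, DWbz, DWay, DWaz, DWey, DWez.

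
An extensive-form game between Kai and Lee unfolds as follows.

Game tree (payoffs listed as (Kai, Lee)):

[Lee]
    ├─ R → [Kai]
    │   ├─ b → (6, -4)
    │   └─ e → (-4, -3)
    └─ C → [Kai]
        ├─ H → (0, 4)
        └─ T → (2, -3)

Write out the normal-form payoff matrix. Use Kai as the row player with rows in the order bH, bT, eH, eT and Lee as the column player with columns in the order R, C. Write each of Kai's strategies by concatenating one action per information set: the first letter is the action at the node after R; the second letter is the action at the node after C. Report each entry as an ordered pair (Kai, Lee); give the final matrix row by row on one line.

            R        C
  bH   (6,-4)    (0,4)
  bT   (6,-4)   (2,-3)
  eH  (-4,-3)    (0,4)
  eT  (-4,-3)   (2,-3)

bH: (6,-4) (0,4) | bT: (6,-4) (2,-3) | eH: (-4,-3) (0,4) | eT: (-4,-3) (2,-3)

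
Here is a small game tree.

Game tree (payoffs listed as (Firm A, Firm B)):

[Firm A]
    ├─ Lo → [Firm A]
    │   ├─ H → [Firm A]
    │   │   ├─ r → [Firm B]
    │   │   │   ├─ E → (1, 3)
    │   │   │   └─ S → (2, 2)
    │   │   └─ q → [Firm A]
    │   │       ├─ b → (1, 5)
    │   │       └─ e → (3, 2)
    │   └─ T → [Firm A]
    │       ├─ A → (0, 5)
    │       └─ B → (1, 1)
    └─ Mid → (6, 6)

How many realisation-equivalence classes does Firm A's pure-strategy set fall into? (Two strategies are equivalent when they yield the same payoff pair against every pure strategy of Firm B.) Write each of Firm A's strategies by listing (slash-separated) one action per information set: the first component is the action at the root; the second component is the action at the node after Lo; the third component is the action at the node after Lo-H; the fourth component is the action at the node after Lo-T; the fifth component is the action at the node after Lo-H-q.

6

Firm A has 32 pure strategies: Lo/H/r/A/b, Lo/H/r/A/e, Lo/H/r/B/b, Lo/H/r/B/e, Lo/H/q/A/b, Lo/H/q/A/e, Lo/H/q/B/b, Lo/H/q/B/e, Lo/T/r/A/b, Lo/T/r/A/e, Lo/T/r/B/b, Lo/T/r/B/e, Lo/T/q/A/b, Lo/T/q/A/e, Lo/T/q/B/b, Lo/T/q/B/e, Mid/H/r/A/b, Mid/H/r/A/e, Mid/H/r/B/b, Mid/H/r/B/e, Mid/H/q/A/b, Mid/H/q/A/e, Mid/H/q/B/b, Mid/H/q/B/e, Mid/T/r/A/b, Mid/T/r/A/e, Mid/T/r/B/b, Mid/T/r/B/e, Mid/T/q/A/b, Mid/T/q/A/e, Mid/T/q/B/b, Mid/T/q/B/e. Columns: E, S.
{Lo/H/r/A/b, Lo/H/r/A/e, Lo/H/r/B/b, Lo/H/r/B/e} → row (1,3) (2,2)
{Lo/H/q/A/b, Lo/H/q/B/b} → row (1,5) (1,5)
{Lo/H/q/A/e, Lo/H/q/B/e} → row (3,2) (3,2)
{Lo/T/r/A/b, Lo/T/r/A/e, Lo/T/q/A/b, Lo/T/q/A/e} → row (0,5) (0,5)
{Lo/T/r/B/b, Lo/T/r/B/e, Lo/T/q/B/b, Lo/T/q/B/e} → row (1,1) (1,1)
{Mid/H/r/A/b, Mid/H/r/A/e, Mid/H/r/B/b, Mid/H/r/B/e, Mid/H/q/A/b, Mid/H/q/A/e, Mid/H/q/B/b, Mid/H/q/B/e, Mid/T/r/A/b, Mid/T/r/A/e, Mid/T/r/B/b, Mid/T/r/B/e, Mid/T/q/A/b, Mid/T/q/A/e, Mid/T/q/B/b, Mid/T/q/B/e} → row (6,6) (6,6)
That's 6 distinct rows out of 32 strategies.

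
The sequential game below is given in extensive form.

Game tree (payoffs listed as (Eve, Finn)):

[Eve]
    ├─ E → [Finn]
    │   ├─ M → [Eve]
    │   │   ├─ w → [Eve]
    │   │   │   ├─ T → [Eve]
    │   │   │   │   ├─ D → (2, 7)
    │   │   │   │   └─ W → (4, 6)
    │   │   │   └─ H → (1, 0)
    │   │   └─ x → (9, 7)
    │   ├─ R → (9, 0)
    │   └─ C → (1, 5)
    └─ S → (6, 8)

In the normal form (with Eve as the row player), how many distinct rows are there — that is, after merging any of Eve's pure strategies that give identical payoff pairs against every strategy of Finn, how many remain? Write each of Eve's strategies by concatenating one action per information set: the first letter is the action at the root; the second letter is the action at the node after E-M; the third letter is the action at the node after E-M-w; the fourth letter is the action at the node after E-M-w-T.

Eve has 16 pure strategies: EwTD, EwTW, EwHD, EwHW, ExTD, ExTW, ExHD, ExHW, SwTD, SwTW, SwHD, SwHW, SxTD, SxTW, SxHD, SxHW. Columns: M, R, C.
{EwTD} → row (2,7) (9,0) (1,5)
{EwTW} → row (4,6) (9,0) (1,5)
{EwHD, EwHW} → row (1,0) (9,0) (1,5)
{ExTD, ExTW, ExHD, ExHW} → row (9,7) (9,0) (1,5)
{SwTD, SwTW, SwHD, SwHW, SxTD, SxTW, SxHD, SxHW} → row (6,8) (6,8) (6,8)
That's 5 distinct rows out of 16 strategies.

5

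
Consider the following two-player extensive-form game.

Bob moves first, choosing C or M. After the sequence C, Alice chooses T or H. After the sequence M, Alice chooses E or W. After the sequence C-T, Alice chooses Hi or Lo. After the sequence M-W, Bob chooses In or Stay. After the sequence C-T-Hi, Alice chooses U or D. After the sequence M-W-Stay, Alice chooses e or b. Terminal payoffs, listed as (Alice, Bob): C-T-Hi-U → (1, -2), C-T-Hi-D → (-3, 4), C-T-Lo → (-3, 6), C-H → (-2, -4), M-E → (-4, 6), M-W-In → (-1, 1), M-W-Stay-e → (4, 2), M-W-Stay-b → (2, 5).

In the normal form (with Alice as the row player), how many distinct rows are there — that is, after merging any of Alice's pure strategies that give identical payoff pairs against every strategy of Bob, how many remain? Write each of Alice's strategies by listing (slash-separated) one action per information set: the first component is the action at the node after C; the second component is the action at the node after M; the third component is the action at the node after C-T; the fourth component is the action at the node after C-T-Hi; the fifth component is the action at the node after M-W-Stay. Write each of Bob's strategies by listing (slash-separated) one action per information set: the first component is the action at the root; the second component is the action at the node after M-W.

Alice has 32 pure strategies: T/E/Hi/U/e, T/E/Hi/U/b, T/E/Hi/D/e, T/E/Hi/D/b, T/E/Lo/U/e, T/E/Lo/U/b, T/E/Lo/D/e, T/E/Lo/D/b, T/W/Hi/U/e, T/W/Hi/U/b, T/W/Hi/D/e, T/W/Hi/D/b, T/W/Lo/U/e, T/W/Lo/U/b, T/W/Lo/D/e, T/W/Lo/D/b, H/E/Hi/U/e, H/E/Hi/U/b, H/E/Hi/D/e, H/E/Hi/D/b, H/E/Lo/U/e, H/E/Lo/U/b, H/E/Lo/D/e, H/E/Lo/D/b, H/W/Hi/U/e, H/W/Hi/U/b, H/W/Hi/D/e, H/W/Hi/D/b, H/W/Lo/U/e, H/W/Lo/U/b, H/W/Lo/D/e, H/W/Lo/D/b. Columns: C/In, C/Stay, M/In, M/Stay.
{T/E/Hi/U/e, T/E/Hi/U/b} → row (1,-2) (1,-2) (-4,6) (-4,6)
{T/E/Hi/D/e, T/E/Hi/D/b} → row (-3,4) (-3,4) (-4,6) (-4,6)
{T/E/Lo/U/e, T/E/Lo/U/b, T/E/Lo/D/e, T/E/Lo/D/b} → row (-3,6) (-3,6) (-4,6) (-4,6)
{T/W/Hi/U/e} → row (1,-2) (1,-2) (-1,1) (4,2)
{T/W/Hi/U/b} → row (1,-2) (1,-2) (-1,1) (2,5)
{T/W/Hi/D/e} → row (-3,4) (-3,4) (-1,1) (4,2)
{T/W/Hi/D/b} → row (-3,4) (-3,4) (-1,1) (2,5)
{T/W/Lo/U/e, T/W/Lo/D/e} → row (-3,6) (-3,6) (-1,1) (4,2)
{T/W/Lo/U/b, T/W/Lo/D/b} → row (-3,6) (-3,6) (-1,1) (2,5)
{H/E/Hi/U/e, H/E/Hi/U/b, H/E/Hi/D/e, H/E/Hi/D/b, H/E/Lo/U/e, H/E/Lo/U/b, H/E/Lo/D/e, H/E/Lo/D/b} → row (-2,-4) (-2,-4) (-4,6) (-4,6)
{H/W/Hi/U/e, H/W/Hi/D/e, H/W/Lo/U/e, H/W/Lo/D/e} → row (-2,-4) (-2,-4) (-1,1) (4,2)
{H/W/Hi/U/b, H/W/Hi/D/b, H/W/Lo/U/b, H/W/Lo/D/b} → row (-2,-4) (-2,-4) (-1,1) (2,5)
That's 12 distinct rows out of 32 strategies.

12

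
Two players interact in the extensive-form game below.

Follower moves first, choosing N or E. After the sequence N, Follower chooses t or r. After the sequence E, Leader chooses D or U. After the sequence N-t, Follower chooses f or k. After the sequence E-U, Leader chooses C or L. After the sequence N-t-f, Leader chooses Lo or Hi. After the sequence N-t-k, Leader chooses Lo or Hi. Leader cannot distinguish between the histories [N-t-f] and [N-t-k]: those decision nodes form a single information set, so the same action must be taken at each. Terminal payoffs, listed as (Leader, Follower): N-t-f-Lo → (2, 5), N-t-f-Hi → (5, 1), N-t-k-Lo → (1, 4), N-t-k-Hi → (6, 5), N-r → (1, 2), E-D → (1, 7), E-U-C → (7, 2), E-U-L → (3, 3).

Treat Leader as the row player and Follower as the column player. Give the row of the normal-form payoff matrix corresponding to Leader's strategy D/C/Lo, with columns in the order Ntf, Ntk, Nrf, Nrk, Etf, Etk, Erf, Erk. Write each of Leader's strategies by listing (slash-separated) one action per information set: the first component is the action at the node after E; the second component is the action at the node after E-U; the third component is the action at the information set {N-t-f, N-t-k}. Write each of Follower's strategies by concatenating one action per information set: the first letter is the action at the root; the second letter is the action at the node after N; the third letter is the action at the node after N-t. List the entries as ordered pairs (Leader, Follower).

vs Ntf: Follower plays N → Follower plays t at [N] → Follower plays f at [N-t] → Leader plays Lo at [N-t-f] → (2, 5)
vs Ntk: Follower plays N → Follower plays t at [N] → Follower plays k at [N-t] → Leader plays Lo at [N-t-k] → (1, 4)
vs Nrf: Follower plays N → Follower plays r at [N] → (1, 2)
vs Nrk: Follower plays N → Follower plays r at [N] → (1, 2)
vs Etf: Follower plays E → Leader plays D at [E] → (1, 7)
vs Etk: Follower plays E → Leader plays D at [E] → (1, 7)
vs Erf: Follower plays E → Leader plays D at [E] → (1, 7)
vs Erk: Follower plays E → Leader plays D at [E] → (1, 7)

(2,5) (1,4) (1,2) (1,2) (1,7) (1,7) (1,7) (1,7)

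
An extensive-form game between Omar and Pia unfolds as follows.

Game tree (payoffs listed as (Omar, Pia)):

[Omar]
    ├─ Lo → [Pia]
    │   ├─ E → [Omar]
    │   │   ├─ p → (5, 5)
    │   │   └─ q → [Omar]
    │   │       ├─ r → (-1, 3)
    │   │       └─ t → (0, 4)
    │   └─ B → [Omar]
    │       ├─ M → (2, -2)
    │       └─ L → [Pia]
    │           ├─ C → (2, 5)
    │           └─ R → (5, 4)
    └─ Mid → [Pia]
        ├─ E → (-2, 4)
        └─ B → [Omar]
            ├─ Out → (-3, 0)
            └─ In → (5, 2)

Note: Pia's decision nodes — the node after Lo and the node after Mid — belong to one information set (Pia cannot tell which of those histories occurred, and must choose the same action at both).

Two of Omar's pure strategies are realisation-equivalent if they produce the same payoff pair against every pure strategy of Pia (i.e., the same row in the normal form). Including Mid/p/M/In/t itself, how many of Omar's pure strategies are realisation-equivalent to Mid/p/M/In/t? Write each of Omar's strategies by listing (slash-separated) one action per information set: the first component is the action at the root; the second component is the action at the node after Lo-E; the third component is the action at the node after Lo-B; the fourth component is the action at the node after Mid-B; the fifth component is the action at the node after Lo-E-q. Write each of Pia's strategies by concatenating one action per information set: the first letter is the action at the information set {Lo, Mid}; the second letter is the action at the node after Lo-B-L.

8

Row for Mid/p/M/In/t (columns EC, ER, BC, BR): (-2,4) (-2,4) (5,2) (5,2).
Under Mid/p/M/In/t, Omar's choice at the node after Lo-E and at the node after Lo-B and at the node after Lo-E-q can never be reached regardless of what Pia does, so varying those choices leaves every outcome unchanged.
Holding the reachable choices fixed and varying the unreachable ones freely already gives 2 × 2 × 2 = 8 equivalent strategies.
No other strategy reproduces this row, so those 8 are the full class: Mid/p/M/In/r, Mid/p/M/In/t, Mid/p/L/In/r, Mid/p/L/In/t, Mid/q/M/In/r, Mid/q/M/In/t, Mid/q/L/In/r, Mid/q/L/In/t.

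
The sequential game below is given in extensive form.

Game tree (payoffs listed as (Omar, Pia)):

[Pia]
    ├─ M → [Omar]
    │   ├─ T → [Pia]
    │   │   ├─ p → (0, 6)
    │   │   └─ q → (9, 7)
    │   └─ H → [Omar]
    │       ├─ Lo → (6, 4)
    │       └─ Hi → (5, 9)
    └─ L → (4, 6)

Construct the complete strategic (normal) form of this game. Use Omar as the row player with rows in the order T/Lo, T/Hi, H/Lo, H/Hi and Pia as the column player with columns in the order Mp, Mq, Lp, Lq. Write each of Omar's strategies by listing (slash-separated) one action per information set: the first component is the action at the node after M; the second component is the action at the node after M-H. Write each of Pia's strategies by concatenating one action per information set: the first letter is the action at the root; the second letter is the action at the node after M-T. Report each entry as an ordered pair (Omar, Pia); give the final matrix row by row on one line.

Row T/Lo: Mp→(0,6), Mq→(9,7), Lp→(4,6), Lq→(4,6)
Row T/Hi: Mp→(0,6), Mq→(9,7), Lp→(4,6), Lq→(4,6)
Row H/Lo: Mp→(6,4), Mq→(6,4), Lp→(4,6), Lq→(4,6)
Row H/Hi: Mp→(5,9), Mq→(5,9), Lp→(4,6), Lq→(4,6)

T/Lo: (0,6) (9,7) (4,6) (4,6) | T/Hi: (0,6) (9,7) (4,6) (4,6) | H/Lo: (6,4) (6,4) (4,6) (4,6) | H/Hi: (5,9) (5,9) (4,6) (4,6)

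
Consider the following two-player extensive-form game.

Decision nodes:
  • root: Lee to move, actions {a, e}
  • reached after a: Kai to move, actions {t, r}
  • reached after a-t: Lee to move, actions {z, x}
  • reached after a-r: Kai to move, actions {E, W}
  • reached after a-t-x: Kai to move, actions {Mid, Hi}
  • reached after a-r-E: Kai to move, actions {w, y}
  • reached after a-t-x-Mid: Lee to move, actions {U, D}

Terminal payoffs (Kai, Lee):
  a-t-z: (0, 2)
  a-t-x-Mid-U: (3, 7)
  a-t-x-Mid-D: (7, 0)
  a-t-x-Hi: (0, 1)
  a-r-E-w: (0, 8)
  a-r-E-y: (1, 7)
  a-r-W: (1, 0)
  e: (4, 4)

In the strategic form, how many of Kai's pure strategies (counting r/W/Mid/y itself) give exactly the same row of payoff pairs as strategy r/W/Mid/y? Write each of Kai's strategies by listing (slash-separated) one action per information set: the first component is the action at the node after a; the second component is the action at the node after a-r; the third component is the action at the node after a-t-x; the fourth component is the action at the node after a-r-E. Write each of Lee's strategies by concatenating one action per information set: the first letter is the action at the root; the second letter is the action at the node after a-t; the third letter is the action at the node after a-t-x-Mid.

Row for r/W/Mid/y (columns azU, azD, axU, axD, ezU, ezD, exU, exD): (1,0) (1,0) (1,0) (1,0) (4,4) (4,4) (4,4) (4,4).
Under r/W/Mid/y, Kai's choice at the node after a-t-x and at the node after a-r-E can never be reached regardless of what Lee does, so varying those choices leaves every outcome unchanged.
Holding the reachable choices fixed and varying the unreachable ones freely already gives 2 × 2 = 4 equivalent strategies.
No other strategy reproduces this row, so those 4 are the full class: r/W/Mid/w, r/W/Mid/y, r/W/Hi/w, r/W/Hi/y.

4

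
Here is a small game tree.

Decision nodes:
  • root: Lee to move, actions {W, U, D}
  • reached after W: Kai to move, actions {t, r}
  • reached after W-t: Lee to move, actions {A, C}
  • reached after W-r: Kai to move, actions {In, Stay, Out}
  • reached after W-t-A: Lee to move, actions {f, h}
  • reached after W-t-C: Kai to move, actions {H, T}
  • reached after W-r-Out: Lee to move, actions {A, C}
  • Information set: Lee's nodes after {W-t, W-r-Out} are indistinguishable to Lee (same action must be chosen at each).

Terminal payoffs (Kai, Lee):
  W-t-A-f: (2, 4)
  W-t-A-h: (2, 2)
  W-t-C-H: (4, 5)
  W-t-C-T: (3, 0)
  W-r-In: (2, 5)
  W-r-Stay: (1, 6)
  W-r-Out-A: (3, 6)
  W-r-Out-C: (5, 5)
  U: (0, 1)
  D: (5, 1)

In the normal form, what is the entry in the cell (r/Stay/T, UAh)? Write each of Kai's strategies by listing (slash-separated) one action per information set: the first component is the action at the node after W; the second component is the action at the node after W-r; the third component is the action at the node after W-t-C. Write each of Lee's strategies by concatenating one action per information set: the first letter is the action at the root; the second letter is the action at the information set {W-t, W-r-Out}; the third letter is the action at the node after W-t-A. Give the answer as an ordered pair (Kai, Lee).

(0, 1)

Trace the play path from the root:
  Lee plays U
→ terminal payoff (0, 1).
(Kai's choice at the node after W is never reached on this path, so it doesn't affect the outcome.)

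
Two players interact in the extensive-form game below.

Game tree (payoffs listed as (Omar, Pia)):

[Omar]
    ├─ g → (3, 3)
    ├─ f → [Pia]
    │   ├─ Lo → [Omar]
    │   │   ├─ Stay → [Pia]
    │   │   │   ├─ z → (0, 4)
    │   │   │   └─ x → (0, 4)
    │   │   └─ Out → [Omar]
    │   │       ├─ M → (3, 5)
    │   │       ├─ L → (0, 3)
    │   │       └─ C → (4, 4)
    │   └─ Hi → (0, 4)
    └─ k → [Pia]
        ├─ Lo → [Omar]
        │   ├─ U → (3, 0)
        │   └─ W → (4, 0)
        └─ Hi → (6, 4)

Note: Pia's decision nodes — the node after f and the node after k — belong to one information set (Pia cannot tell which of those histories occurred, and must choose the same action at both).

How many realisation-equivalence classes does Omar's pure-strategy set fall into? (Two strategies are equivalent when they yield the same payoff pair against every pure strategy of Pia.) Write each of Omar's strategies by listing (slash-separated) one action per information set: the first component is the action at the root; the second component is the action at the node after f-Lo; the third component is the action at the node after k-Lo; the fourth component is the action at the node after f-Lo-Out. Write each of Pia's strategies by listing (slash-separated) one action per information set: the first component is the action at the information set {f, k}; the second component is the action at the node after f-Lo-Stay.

7

Omar has 36 pure strategies: g/Stay/U/M, g/Stay/U/L, g/Stay/U/C, g/Stay/W/M, g/Stay/W/L, g/Stay/W/C, g/Out/U/M, g/Out/U/L, g/Out/U/C, g/Out/W/M, g/Out/W/L, g/Out/W/C, f/Stay/U/M, f/Stay/U/L, f/Stay/U/C, f/Stay/W/M, f/Stay/W/L, f/Stay/W/C, f/Out/U/M, f/Out/U/L, f/Out/U/C, f/Out/W/M, f/Out/W/L, f/Out/W/C, k/Stay/U/M, k/Stay/U/L, k/Stay/U/C, k/Stay/W/M, k/Stay/W/L, k/Stay/W/C, k/Out/U/M, k/Out/U/L, k/Out/U/C, k/Out/W/M, k/Out/W/L, k/Out/W/C. Columns: Lo/z, Lo/x, Hi/z, Hi/x.
{g/Stay/U/M, g/Stay/U/L, g/Stay/U/C, g/Stay/W/M, g/Stay/W/L, g/Stay/W/C, g/Out/U/M, g/Out/U/L, g/Out/U/C, g/Out/W/M, g/Out/W/L, g/Out/W/C} → row (3,3) (3,3) (3,3) (3,3)
{f/Stay/U/M, f/Stay/U/L, f/Stay/U/C, f/Stay/W/M, f/Stay/W/L, f/Stay/W/C} → row (0,4) (0,4) (0,4) (0,4)
{f/Out/U/M, f/Out/W/M} → row (3,5) (3,5) (0,4) (0,4)
{f/Out/U/L, f/Out/W/L} → row (0,3) (0,3) (0,4) (0,4)
{f/Out/U/C, f/Out/W/C} → row (4,4) (4,4) (0,4) (0,4)
{k/Stay/U/M, k/Stay/U/L, k/Stay/U/C, k/Out/U/M, k/Out/U/L, k/Out/U/C} → row (3,0) (3,0) (6,4) (6,4)
{k/Stay/W/M, k/Stay/W/L, k/Stay/W/C, k/Out/W/M, k/Out/W/L, k/Out/W/C} → row (4,0) (4,0) (6,4) (6,4)
That's 7 distinct rows out of 36 strategies.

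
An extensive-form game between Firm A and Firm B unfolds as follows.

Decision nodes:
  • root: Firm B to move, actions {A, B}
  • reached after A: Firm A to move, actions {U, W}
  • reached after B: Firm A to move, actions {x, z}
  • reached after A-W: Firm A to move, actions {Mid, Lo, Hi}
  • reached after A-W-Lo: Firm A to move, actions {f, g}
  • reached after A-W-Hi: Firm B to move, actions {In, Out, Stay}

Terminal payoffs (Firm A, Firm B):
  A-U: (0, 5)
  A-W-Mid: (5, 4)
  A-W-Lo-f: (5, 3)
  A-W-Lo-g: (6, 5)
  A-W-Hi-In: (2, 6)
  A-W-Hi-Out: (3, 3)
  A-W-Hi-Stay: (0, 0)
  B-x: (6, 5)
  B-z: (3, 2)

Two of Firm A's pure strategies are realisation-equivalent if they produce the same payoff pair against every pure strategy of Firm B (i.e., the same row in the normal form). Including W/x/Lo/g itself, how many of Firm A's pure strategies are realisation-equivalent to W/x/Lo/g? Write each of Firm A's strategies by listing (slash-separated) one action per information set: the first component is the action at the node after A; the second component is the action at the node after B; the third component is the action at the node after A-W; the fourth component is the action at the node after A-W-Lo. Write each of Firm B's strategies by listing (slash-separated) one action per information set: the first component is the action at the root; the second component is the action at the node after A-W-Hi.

Row for W/x/Lo/g (columns A/In, A/Out, A/Stay, B/In, B/Out, B/Stay): (6,5) (6,5) (6,5) (6,5) (6,5) (6,5).
Every one of Firm A's information sets is on the play path for some reply by Firm B when Firm A follows W/x/Lo/g.
Changing the action at any of them therefore changes at least one column, so only W/x/Lo/g itself gives this row.

1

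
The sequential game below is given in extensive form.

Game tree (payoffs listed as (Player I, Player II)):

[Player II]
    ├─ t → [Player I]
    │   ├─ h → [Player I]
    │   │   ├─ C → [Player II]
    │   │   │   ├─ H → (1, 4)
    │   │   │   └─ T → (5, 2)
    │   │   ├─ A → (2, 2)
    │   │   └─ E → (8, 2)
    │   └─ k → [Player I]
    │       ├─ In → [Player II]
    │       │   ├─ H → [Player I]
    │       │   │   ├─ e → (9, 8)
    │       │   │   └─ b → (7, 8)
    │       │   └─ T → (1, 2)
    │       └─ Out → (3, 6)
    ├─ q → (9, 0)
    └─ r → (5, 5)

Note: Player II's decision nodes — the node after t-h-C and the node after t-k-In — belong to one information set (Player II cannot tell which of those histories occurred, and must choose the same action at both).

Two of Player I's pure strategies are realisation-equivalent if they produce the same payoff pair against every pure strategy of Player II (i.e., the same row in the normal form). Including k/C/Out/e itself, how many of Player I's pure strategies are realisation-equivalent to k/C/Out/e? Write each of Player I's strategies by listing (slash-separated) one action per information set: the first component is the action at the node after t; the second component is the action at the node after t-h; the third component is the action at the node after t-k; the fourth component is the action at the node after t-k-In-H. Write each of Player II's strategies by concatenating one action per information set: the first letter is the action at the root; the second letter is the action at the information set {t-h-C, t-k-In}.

6

Row for k/C/Out/e (columns tH, tT, qH, qT, rH, rT): (3,6) (3,6) (9,0) (9,0) (5,5) (5,5).
Under k/C/Out/e, Player I's choice at the node after t-h and at the node after t-k-In-H can never be reached regardless of what Player II does, so varying those choices leaves every outcome unchanged.
Holding the reachable choices fixed and varying the unreachable ones freely already gives 3 × 2 = 6 equivalent strategies.
No other strategy reproduces this row, so those 6 are the full class: k/C/Out/e, k/C/Out/b, k/A/Out/e, k/A/Out/b, k/E/Out/e, k/E/Out/b.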